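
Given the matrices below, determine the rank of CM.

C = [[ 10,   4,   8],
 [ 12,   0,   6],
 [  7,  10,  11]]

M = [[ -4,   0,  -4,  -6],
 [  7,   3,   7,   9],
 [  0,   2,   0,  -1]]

First compute CM:
[[-12,  28, -12, -32],
 [-48,  12, -48, -78],
 [ 42,  52,  42,  37]]
Now row reduce the product.
R2 ← R2 − (4)·R1: [0, -100, 0, 50]
R3 ← R3 + (7/2)·R1: [0, 150, 0, -75]
R3 ← R3 + (3/2)·R2: [0, 0, 0, 0]
2 nonzero rows, so rank(CM) = 2.

2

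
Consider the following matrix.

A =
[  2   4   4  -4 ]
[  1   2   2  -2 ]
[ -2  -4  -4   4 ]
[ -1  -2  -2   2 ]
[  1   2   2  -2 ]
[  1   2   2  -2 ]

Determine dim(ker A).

Row reduce to echelon form.
R2 ← R2 − (1/2)·R1: [0, 0, 0, 0]
R3 ← R3 + R1: [0, 0, 0, 0]
R4 ← R4 + (1/2)·R1: [0, 0, 0, 0]
R5 ← R5 − (1/2)·R1: [0, 0, 0, 0]
R6 ← R6 − (1/2)·R1: [0, 0, 0, 0]
1 nonzero row, so rank(A) = 1.
A has 4 columns; by rank–nullity, nullity = 4 − 1 = 3.

3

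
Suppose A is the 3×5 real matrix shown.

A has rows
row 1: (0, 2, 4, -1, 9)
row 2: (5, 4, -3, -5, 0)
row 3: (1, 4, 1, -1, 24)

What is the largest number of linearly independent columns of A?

Row reduce to echelon form.
Swap R1 ↔ R2
R3 ← R3 − (1/5)·R1: [0, 16/5, 8/5, 0, 24]
R3 ← R3 − (8/5)·R2: [0, 0, -24/5, 8/5, 48/5]
Echelon form has 3 nonzero rows, so rank(A) = 3.
The rank gives the maximum number of linearly independent columns: 3.

3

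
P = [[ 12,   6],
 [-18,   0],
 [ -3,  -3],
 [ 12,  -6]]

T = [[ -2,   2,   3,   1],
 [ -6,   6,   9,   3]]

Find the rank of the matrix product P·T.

First compute PT:
[[-60,  60,  90,  30],
 [ 36, -36, -54, -18],
 [ 24, -24, -36, -12],
 [ 12, -12, -18,  -6]]
Now row reduce the product.
R2 ← R2 + (3/5)·R1: [0, 0, 0, 0]
R3 ← R3 + (2/5)·R1: [0, 0, 0, 0]
R4 ← R4 + (1/5)·R1: [0, 0, 0, 0]
1 nonzero row, so rank(PT) = 1.

1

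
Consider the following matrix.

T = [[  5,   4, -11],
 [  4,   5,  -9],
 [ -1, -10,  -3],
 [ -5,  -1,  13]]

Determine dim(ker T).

0

Row reduce to echelon form.
R2 ← R2 − (4/5)·R1: [0, 9/5, -1/5]
R3 ← R3 + (1/5)·R1: [0, -46/5, -26/5]
R4 ← R4 + R1: [0, 3, 2]
R3 ← R3 + (46/9)·R2: [0, 0, -56/9]
R4 ← R4 − (5/3)·R2: [0, 0, 7/3]
R4 ← R4 + (3/8)·R3: [0, 0, 0]
3 nonzero rows, so rank(T) = 3.
T has 3 columns; by rank–nullity, nullity = 3 − 3 = 0.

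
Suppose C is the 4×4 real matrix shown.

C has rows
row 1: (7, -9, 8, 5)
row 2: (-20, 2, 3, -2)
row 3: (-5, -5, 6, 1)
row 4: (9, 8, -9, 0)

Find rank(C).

Row reduce to echelon form.
R2 ← R2 + (20/7)·R1: [0, -166/7, 181/7, 86/7]
R3 ← R3 + (5/7)·R1: [0, -80/7, 82/7, 32/7]
R4 ← R4 − (9/7)·R1: [0, 137/7, -135/7, -45/7]
R3 ← R3 − (40/83)·R2: [0, 0, -62/83, -112/83]
R4 ← R4 + (137/166)·R2: [0, 0, 341/166, 308/83]
R4 ← R4 + (11/4)·R3: [0, 0, 0, 0]
Echelon form has 3 nonzero rows, so rank(C) = 3.

3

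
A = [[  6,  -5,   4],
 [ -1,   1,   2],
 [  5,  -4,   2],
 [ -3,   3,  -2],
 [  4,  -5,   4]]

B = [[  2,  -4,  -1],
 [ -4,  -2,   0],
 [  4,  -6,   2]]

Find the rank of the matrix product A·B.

3

First compute AB:
[[ 48, -38,   2],
 [  2, -10,   5],
 [ 34, -24,  -1],
 [-26,  18,  -1],
 [ 44, -30,   4]]
Now row reduce the product.
R2 ← R2 − (1/24)·R1: [0, -101/12, 59/12]
R3 ← R3 − (17/24)·R1: [0, 35/12, -29/12]
R4 ← R4 + (13/24)·R1: [0, -31/12, 1/12]
R5 ← R5 − (11/12)·R1: [0, 29/6, 13/6]
R3 ← R3 + (35/101)·R2: [0, 0, -72/101]
R4 ← R4 − (31/101)·R2: [0, 0, -144/101]
R5 ← R5 + (58/101)·R2: [0, 0, 504/101]
R4 ← R4 − (2)·R3: [0, 0, 0]
R5 ← R5 + (7)·R3: [0, 0, 0]
3 nonzero rows, so rank(AB) = 3.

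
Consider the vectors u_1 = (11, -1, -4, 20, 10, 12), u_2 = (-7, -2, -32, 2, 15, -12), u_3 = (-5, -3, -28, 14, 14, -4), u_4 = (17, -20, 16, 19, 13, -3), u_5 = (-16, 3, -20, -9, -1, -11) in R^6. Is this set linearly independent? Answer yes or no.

Form the matrix with these vectors as rows and row reduce.
R2 ← R2 + (7/11)·R1: [0, -29/11, -380/11, 162/11, 235/11, -48/11]
R3 ← R3 + (5/11)·R1: [0, -38/11, -328/11, 254/11, 204/11, 16/11]
R4 ← R4 − (17/11)·R1: [0, -203/11, 244/11, -131/11, -27/11, -237/11]
R5 ← R5 + (16/11)·R1: [0, 17/11, -284/11, 221/11, 149/11, 71/11]
R3 ← R3 − (38/29)·R2: [0, 0, 448/29, 110/29, -274/29, 208/29]
R4 ← R4 − (7)·R2: [0, 0, 264, -115, -152, 9]
R5 ← R5 + (17/29)·R2: [0, 0, -1336/29, 833/29, 756/29, 113/29]
R4 ← R4 − (957/56)·R3: [0, 0, 0, -5035/28, 265/28, -795/7]
R5 ← R5 + (167/56)·R3: [0, 0, 0, 1121/28, -59/28, 177/7]
R5 ← R5 + (59/265)·R4: [0, 0, 0, 0, 0, 0]
4 nonzero rows, so the 5 vectors span a space of dimension 4.
Since 4 < 5, the vectors are linearly dependent.

no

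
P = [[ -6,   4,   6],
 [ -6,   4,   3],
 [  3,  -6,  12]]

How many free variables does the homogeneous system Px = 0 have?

Row reduce to echelon form.
R2 ← R2 − R1: [0, 0, -3]
R3 ← R3 + (1/2)·R1: [0, -4, 15]
Swap R2 ↔ R3
3 nonzero rows, so rank(P) = 3.
P has 3 columns; by rank–nullity, nullity = 3 − 3 = 0.

0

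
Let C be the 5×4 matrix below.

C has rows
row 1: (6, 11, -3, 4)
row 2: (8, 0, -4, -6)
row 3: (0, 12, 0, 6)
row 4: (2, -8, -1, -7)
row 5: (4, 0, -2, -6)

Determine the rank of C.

Row reduce to echelon form.
R2 ← R2 − (4/3)·R1: [0, -44/3, 0, -34/3]
R4 ← R4 − (1/3)·R1: [0, -35/3, 0, -25/3]
R5 ← R5 − (2/3)·R1: [0, -22/3, 0, -26/3]
R3 ← R3 + (9/11)·R2: [0, 0, 0, -36/11]
R4 ← R4 − (35/44)·R2: [0, 0, 0, 15/22]
R5 ← R5 − (1/2)·R2: [0, 0, 0, -3]
R4 ← R4 + (5/24)·R3: [0, 0, 0, 0]
R5 ← R5 − (11/12)·R3: [0, 0, 0, 0]
Echelon form has 3 nonzero rows, so rank(C) = 3.

3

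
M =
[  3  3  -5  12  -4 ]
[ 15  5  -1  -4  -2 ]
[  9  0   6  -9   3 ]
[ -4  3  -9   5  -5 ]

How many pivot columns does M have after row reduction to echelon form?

Row reduce to echelon form.
R2 ← R2 − (5)·R1: [0, -10, 24, -64, 18]
R3 ← R3 − (3)·R1: [0, -9, 21, -45, 15]
R4 ← R4 + (4/3)·R1: [0, 7, -47/3, 21, -31/3]
R3 ← R3 − (9/10)·R2: [0, 0, -3/5, 63/5, -6/5]
R4 ← R4 + (7/10)·R2: [0, 0, 17/15, -119/5, 34/15]
R4 ← R4 + (17/9)·R3: [0, 0, 0, 0, 0]
Echelon form has 3 nonzero rows, so rank(M) = 3.
Each nonzero row contributes one pivot column: 3 pivot columns.

3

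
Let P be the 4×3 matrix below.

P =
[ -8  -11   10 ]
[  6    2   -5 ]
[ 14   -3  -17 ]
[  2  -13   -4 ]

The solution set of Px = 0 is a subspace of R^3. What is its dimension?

Row reduce to echelon form.
R2 ← R2 + (3/4)·R1: [0, -25/4, 5/2]
R3 ← R3 + (7/4)·R1: [0, -89/4, 1/2]
R4 ← R4 + (1/4)·R1: [0, -63/4, -3/2]
R3 ← R3 − (89/25)·R2: [0, 0, -42/5]
R4 ← R4 − (63/25)·R2: [0, 0, -39/5]
R4 ← R4 − (13/14)·R3: [0, 0, 0]
3 nonzero rows, so rank(P) = 3.
P has 3 columns; by rank–nullity, nullity = 3 − 3 = 0.

0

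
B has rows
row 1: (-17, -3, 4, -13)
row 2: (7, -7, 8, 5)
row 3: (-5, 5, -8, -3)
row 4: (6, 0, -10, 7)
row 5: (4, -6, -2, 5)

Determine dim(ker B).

Row reduce to echelon form.
R2 ← R2 + (7/17)·R1: [0, -140/17, 164/17, -6/17]
R3 ← R3 − (5/17)·R1: [0, 100/17, -156/17, 14/17]
R4 ← R4 + (6/17)·R1: [0, -18/17, -146/17, 41/17]
R5 ← R5 + (4/17)·R1: [0, -114/17, -18/17, 33/17]
R3 ← R3 + (5/7)·R2: [0, 0, -16/7, 4/7]
R4 ← R4 − (9/70)·R2: [0, 0, -344/35, 86/35]
R5 ← R5 − (57/70)·R2: [0, 0, -312/35, 78/35]
R4 ← R4 − (43/10)·R3: [0, 0, 0, 0]
R5 ← R5 − (39/10)·R3: [0, 0, 0, 0]
3 nonzero rows, so rank(B) = 3.
B has 4 columns; by rank–nullity, nullity = 4 − 3 = 1.

1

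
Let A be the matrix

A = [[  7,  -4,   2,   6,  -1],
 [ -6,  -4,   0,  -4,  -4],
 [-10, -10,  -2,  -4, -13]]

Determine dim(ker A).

2

Row reduce to echelon form.
R2 ← R2 + (6/7)·R1: [0, -52/7, 12/7, 8/7, -34/7]
R3 ← R3 + (10/7)·R1: [0, -110/7, 6/7, 32/7, -101/7]
R3 ← R3 − (55/26)·R2: [0, 0, -36/13, 28/13, -54/13]
3 nonzero rows, so rank(A) = 3.
A has 5 columns; by rank–nullity, nullity = 5 − 3 = 2.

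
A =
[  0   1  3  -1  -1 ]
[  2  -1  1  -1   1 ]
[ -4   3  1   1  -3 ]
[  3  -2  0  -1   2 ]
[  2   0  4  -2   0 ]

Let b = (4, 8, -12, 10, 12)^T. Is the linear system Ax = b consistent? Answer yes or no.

yes

Row reduce the augmented matrix [A | b].
Swap R1 ↔ R2
R3 ← R3 + (2)·R1: [0, 1, 3, -1, -1, 4]
R4 ← R4 − (3/2)·R1: [0, -1/2, -3/2, 1/2, 1/2, -2]
R5 ← R5 − R1: [0, 1, 3, -1, -1, 4]
R3 ← R3 − R2: [0, 0, 0, 0, 0, 0]
R4 ← R4 + (1/2)·R2: [0, 0, 0, 0, 0, 0]
R5 ← R5 − R2: [0, 0, 0, 0, 0, 0]
The echelon form has 2 nonzero rows, and every pivot lies in the first 5 columns, so rank(A) = rank([A|b]) = 2.
The system is consistent.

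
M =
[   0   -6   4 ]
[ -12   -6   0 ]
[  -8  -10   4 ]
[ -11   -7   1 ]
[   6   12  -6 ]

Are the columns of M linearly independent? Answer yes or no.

no

Row reduce M to echelon form.
Swap R1 ↔ R2
R3 ← R3 − (2/3)·R1: [0, -6, 4]
R4 ← R4 − (11/12)·R1: [0, -3/2, 1]
R5 ← R5 + (1/2)·R1: [0, 9, -6]
R3 ← R3 − R2: [0, 0, 0]
R4 ← R4 − (1/4)·R2: [0, 0, 0]
R5 ← R5 + (3/2)·R2: [0, 0, 0]
2 pivots among 3 columns.
Only 2 < 3 pivot columns, so the columns are linearly dependent.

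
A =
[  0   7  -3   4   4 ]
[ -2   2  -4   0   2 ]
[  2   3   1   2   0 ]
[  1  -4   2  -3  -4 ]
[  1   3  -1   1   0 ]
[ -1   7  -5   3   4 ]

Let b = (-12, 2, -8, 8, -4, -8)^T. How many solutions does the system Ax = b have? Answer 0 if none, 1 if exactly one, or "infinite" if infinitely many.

Row reduce the augmented matrix [A | b].
Swap R1 ↔ R2
R3 ← R3 + R1: [0, 5, -3, 2, 2, -6]
R4 ← R4 + (1/2)·R1: [0, -3, 0, -3, -3, 9]
R5 ← R5 + (1/2)·R1: [0, 4, -3, 1, 1, -3]
R6 ← R6 − (1/2)·R1: [0, 6, -3, 3, 3, -9]
R3 ← R3 − (5/7)·R2: [0, 0, -6/7, -6/7, -6/7, 18/7]
R4 ← R4 + (3/7)·R2: [0, 0, -9/7, -9/7, -9/7, 27/7]
R5 ← R5 − (4/7)·R2: [0, 0, -9/7, -9/7, -9/7, 27/7]
R6 ← R6 − (6/7)·R2: [0, 0, -3/7, -3/7, -3/7, 9/7]
R4 ← R4 − (3/2)·R3: [0, 0, 0, 0, 0, 0]
R5 ← R5 − (3/2)·R3: [0, 0, 0, 0, 0, 0]
R6 ← R6 − (1/2)·R3: [0, 0, 0, 0, 0, 0]
The echelon form has 3 nonzero rows, and every pivot lies in the first 5 columns, so rank(A) = rank([A|b]) = 3.
The system is consistent.
rank = 3 < 5 unknowns, so there are infinitely many solutions.

infinite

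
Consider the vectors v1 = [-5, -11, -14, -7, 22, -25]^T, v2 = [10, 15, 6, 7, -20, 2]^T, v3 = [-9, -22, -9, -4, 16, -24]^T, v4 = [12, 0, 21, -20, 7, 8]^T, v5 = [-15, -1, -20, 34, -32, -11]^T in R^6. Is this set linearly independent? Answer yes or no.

yes

Form the matrix with these vectors as rows and row reduce.
R2 ← R2 + (2)·R1: [0, -7, -22, -7, 24, -48]
R3 ← R3 − (9/5)·R1: [0, -11/5, 81/5, 43/5, -118/5, 21]
R4 ← R4 + (12/5)·R1: [0, -132/5, -63/5, -184/5, 299/5, -52]
R5 ← R5 − (3)·R1: [0, 32, 22, 55, -98, 64]
R3 ← R3 − (11/35)·R2: [0, 0, 809/35, 54/5, -218/7, 1263/35]
R4 ← R4 − (132/35)·R2: [0, 0, 2463/35, -52/5, -215/7, 4516/35]
R5 ← R5 + (32/7)·R2: [0, 0, -550/7, 23, 82/7, -1088/7]
R4 ← R4 − (2463/809)·R3: [0, 0, 0, -35014/809, 51857/809, 15505/809]
R5 ← R5 + (2750/809)·R3: [0, 0, 0, 48307/809, -76166/809, -26506/809]
R5 ← R5 + (6901/5002)·R4: [0, 0, 0, 0, -28575/5002, -31623/5002]
5 nonzero rows, so the 5 vectors span a space of dimension 5.
Since 5 = 5, the vectors are linearly independent.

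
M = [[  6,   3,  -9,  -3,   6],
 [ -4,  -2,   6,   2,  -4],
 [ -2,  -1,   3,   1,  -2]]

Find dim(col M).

Row reduce to echelon form.
R2 ← R2 + (2/3)·R1: [0, 0, 0, 0, 0]
R3 ← R3 + (1/3)·R1: [0, 0, 0, 0, 0]
Echelon form has 1 nonzero row, so rank(M) = 1.
The column space has dimension equal to the rank: 1.

1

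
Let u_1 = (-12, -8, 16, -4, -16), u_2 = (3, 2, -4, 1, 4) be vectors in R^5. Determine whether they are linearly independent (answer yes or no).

no

Form the matrix with these vectors as rows and row reduce.
R2 ← R2 + (1/4)·R1: [0, 0, 0, 0, 0]
1 nonzero row, so the 2 vectors span a space of dimension 1.
Since 1 < 2, the vectors are linearly dependent.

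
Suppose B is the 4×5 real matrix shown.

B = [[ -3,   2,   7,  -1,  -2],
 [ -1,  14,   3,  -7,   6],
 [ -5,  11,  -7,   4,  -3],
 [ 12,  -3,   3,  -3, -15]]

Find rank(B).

Row reduce to echelon form.
R2 ← R2 − (1/3)·R1: [0, 40/3, 2/3, -20/3, 20/3]
R3 ← R3 − (5/3)·R1: [0, 23/3, -56/3, 17/3, 1/3]
R4 ← R4 + (4)·R1: [0, 5, 31, -7, -23]
R3 ← R3 − (23/40)·R2: [0, 0, -381/20, 19/2, -7/2]
R4 ← R4 − (3/8)·R2: [0, 0, 123/4, -9/2, -51/2]
R4 ← R4 + (205/127)·R3: [0, 0, 0, 1376/127, -3956/127]
Echelon form has 4 nonzero rows, so rank(B) = 4.

4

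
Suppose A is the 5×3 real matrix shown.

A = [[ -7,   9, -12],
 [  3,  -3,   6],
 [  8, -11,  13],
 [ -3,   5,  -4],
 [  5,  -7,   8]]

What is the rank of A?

Row reduce to echelon form.
R2 ← R2 + (3/7)·R1: [0, 6/7, 6/7]
R3 ← R3 + (8/7)·R1: [0, -5/7, -5/7]
R4 ← R4 − (3/7)·R1: [0, 8/7, 8/7]
R5 ← R5 + (5/7)·R1: [0, -4/7, -4/7]
R3 ← R3 + (5/6)·R2: [0, 0, 0]
R4 ← R4 − (4/3)·R2: [0, 0, 0]
R5 ← R5 + (2/3)·R2: [0, 0, 0]
Echelon form has 2 nonzero rows, so rank(A) = 2.

2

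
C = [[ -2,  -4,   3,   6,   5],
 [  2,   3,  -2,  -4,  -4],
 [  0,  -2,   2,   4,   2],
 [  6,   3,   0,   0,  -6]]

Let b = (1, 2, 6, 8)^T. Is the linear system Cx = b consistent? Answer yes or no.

no

Row reduce the augmented matrix [C | b].
R2 ← R2 + R1: [0, -1, 1, 2, 1, 3]
R4 ← R4 + (3)·R1: [0, -9, 9, 18, 9, 11]
R3 ← R3 − (2)·R2: [0, 0, 0, 0, 0, 0]
R4 ← R4 − (9)·R2: [0, 0, 0, 0, 0, -16]
Swap R3 ↔ R4
The echelon form has 3 nonzero rows; the last pivot sits in the augmented column, so rank(C) = 2 but rank([C|b]) = 3.
Since the ranks differ, the system is inconsistent.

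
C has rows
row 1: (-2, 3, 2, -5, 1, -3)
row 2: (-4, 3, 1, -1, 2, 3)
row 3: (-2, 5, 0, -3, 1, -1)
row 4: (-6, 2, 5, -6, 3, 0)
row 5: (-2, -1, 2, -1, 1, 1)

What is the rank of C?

Row reduce to echelon form.
R2 ← R2 − (2)·R1: [0, -3, -3, 9, 0, 9]
R3 ← R3 − R1: [0, 2, -2, 2, 0, 2]
R4 ← R4 − (3)·R1: [0, -7, -1, 9, 0, 9]
R5 ← R5 − R1: [0, -4, 0, 4, 0, 4]
R3 ← R3 + (2/3)·R2: [0, 0, -4, 8, 0, 8]
R4 ← R4 − (7/3)·R2: [0, 0, 6, -12, 0, -12]
R5 ← R5 − (4/3)·R2: [0, 0, 4, -8, 0, -8]
R4 ← R4 + (3/2)·R3: [0, 0, 0, 0, 0, 0]
R5 ← R5 + R3: [0, 0, 0, 0, 0, 0]
Echelon form has 3 nonzero rows, so rank(C) = 3.

3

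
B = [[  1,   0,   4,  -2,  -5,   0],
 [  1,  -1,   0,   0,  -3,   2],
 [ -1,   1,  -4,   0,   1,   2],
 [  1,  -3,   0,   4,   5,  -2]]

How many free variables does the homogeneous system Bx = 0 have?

3

Row reduce to echelon form.
R2 ← R2 − R1: [0, -1, -4, 2, 2, 2]
R3 ← R3 + R1: [0, 1, 0, -2, -4, 2]
R4 ← R4 − R1: [0, -3, -4, 6, 10, -2]
R3 ← R3 + R2: [0, 0, -4, 0, -2, 4]
R4 ← R4 − (3)·R2: [0, 0, 8, 0, 4, -8]
R4 ← R4 + (2)·R3: [0, 0, 0, 0, 0, 0]
3 nonzero rows, so rank(B) = 3.
B has 6 columns; by rank–nullity, nullity = 6 − 3 = 3.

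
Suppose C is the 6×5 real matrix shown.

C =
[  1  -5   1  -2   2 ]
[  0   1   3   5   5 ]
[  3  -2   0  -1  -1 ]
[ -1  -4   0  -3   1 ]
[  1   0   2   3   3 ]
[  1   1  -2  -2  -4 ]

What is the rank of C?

Row reduce to echelon form.
R3 ← R3 − (3)·R1: [0, 13, -3, 5, -7]
R4 ← R4 + R1: [0, -9, 1, -5, 3]
R5 ← R5 − R1: [0, 5, 1, 5, 1]
R6 ← R6 − R1: [0, 6, -3, 0, -6]
R3 ← R3 − (13)·R2: [0, 0, -42, -60, -72]
R4 ← R4 + (9)·R2: [0, 0, 28, 40, 48]
R5 ← R5 − (5)·R2: [0, 0, -14, -20, -24]
R6 ← R6 − (6)·R2: [0, 0, -21, -30, -36]
R4 ← R4 + (2/3)·R3: [0, 0, 0, 0, 0]
R5 ← R5 − (1/3)·R3: [0, 0, 0, 0, 0]
R6 ← R6 − (1/2)·R3: [0, 0, 0, 0, 0]
Echelon form has 3 nonzero rows, so rank(C) = 3.

3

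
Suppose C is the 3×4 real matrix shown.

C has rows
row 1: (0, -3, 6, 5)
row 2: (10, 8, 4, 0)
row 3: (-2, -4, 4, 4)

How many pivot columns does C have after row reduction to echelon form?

Row reduce to echelon form.
Swap R1 ↔ R2
R3 ← R3 + (1/5)·R1: [0, -12/5, 24/5, 4]
R3 ← R3 − (4/5)·R2: [0, 0, 0, 0]
Echelon form has 2 nonzero rows, so rank(C) = 2.
Each nonzero row contributes one pivot column: 2 pivot columns.

2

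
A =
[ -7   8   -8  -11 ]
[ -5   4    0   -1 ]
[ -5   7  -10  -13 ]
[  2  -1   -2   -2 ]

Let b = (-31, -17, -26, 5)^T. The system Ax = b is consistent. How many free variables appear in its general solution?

2

Row reduce the augmented matrix [A | b].
R2 ← R2 − (5/7)·R1: [0, -12/7, 40/7, 48/7, 36/7]
R3 ← R3 − (5/7)·R1: [0, 9/7, -30/7, -36/7, -27/7]
R4 ← R4 + (2/7)·R1: [0, 9/7, -30/7, -36/7, -27/7]
R3 ← R3 + (3/4)·R2: [0, 0, 0, 0, 0]
R4 ← R4 + (3/4)·R2: [0, 0, 0, 0, 0]
The echelon form has 2 nonzero rows, and every pivot lies in the first 4 columns, so rank(A) = rank([A|b]) = 2.
The system is consistent.
Free variables = (unknowns) − (rank) = 4 − 2 = 2.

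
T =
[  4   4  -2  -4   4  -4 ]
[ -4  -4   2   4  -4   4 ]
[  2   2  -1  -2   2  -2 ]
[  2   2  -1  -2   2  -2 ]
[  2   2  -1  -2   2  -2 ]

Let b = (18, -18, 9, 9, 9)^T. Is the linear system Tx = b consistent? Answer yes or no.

Row reduce the augmented matrix [T | b].
R2 ← R2 + R1: [0, 0, 0, 0, 0, 0, 0]
R3 ← R3 − (1/2)·R1: [0, 0, 0, 0, 0, 0, 0]
R4 ← R4 − (1/2)·R1: [0, 0, 0, 0, 0, 0, 0]
R5 ← R5 − (1/2)·R1: [0, 0, 0, 0, 0, 0, 0]
The echelon form has 1 nonzero rows, and every pivot lies in the first 6 columns, so rank(T) = rank([T|b]) = 1.
The system is consistent.

yes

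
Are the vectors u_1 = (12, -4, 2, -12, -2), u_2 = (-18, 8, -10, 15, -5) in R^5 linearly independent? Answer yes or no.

Form the matrix with these vectors as rows and row reduce.
R2 ← R2 + (3/2)·R1: [0, 2, -7, -3, -8]
2 nonzero rows, so the 2 vectors span a space of dimension 2.
Since 2 = 2, the vectors are linearly independent.

yes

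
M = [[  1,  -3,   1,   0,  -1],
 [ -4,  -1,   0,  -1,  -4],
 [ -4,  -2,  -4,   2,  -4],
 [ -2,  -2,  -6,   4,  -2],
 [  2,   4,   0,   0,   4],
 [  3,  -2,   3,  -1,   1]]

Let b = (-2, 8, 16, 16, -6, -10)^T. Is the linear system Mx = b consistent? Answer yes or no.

yes

Row reduce the augmented matrix [M | b].
R2 ← R2 + (4)·R1: [0, -13, 4, -1, -8, 0]
R3 ← R3 + (4)·R1: [0, -14, 0, 2, -8, 8]
R4 ← R4 + (2)·R1: [0, -8, -4, 4, -4, 12]
R5 ← R5 − (2)·R1: [0, 10, -2, 0, 6, -2]
R6 ← R6 − (3)·R1: [0, 7, 0, -1, 4, -4]
R3 ← R3 − (14/13)·R2: [0, 0, -56/13, 40/13, 8/13, 8]
R4 ← R4 − (8/13)·R2: [0, 0, -84/13, 60/13, 12/13, 12]
R5 ← R5 + (10/13)·R2: [0, 0, 14/13, -10/13, -2/13, -2]
R6 ← R6 + (7/13)·R2: [0, 0, 28/13, -20/13, -4/13, -4]
R4 ← R4 − (3/2)·R3: [0, 0, 0, 0, 0, 0]
R5 ← R5 + (1/4)·R3: [0, 0, 0, 0, 0, 0]
R6 ← R6 + (1/2)·R3: [0, 0, 0, 0, 0, 0]
The echelon form has 3 nonzero rows, and every pivot lies in the first 5 columns, so rank(M) = rank([M|b]) = 3.
The system is consistent.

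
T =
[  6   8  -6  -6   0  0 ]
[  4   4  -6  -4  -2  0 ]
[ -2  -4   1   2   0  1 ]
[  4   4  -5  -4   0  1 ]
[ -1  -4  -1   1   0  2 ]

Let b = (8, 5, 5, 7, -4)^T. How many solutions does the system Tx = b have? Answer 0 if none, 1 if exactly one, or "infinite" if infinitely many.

0

Row reduce the augmented matrix [T | b].
R2 ← R2 − (2/3)·R1: [0, -4/3, -2, 0, -2, 0, -1/3]
R3 ← R3 + (1/3)·R1: [0, -4/3, -1, 0, 0, 1, 23/3]
R4 ← R4 − (2/3)·R1: [0, -4/3, -1, 0, 0, 1, 5/3]
R5 ← R5 + (1/6)·R1: [0, -8/3, -2, 0, 0, 2, -8/3]
R3 ← R3 − R2: [0, 0, 1, 0, 2, 1, 8]
R4 ← R4 − R2: [0, 0, 1, 0, 2, 1, 2]
R5 ← R5 − (2)·R2: [0, 0, 2, 0, 4, 2, -2]
R4 ← R4 − R3: [0, 0, 0, 0, 0, 0, -6]
R5 ← R5 − (2)·R3: [0, 0, 0, 0, 0, 0, -18]
R5 ← R5 − (3)·R4: [0, 0, 0, 0, 0, 0, 0]
The echelon form has 4 nonzero rows; the last pivot sits in the augmented column, so rank(T) = 3 but rank([T|b]) = 4.
Since the ranks differ, the system is inconsistent.
It has no solutions.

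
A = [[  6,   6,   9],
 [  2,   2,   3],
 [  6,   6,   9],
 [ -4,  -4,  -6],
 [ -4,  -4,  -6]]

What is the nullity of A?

2

Row reduce to echelon form.
R2 ← R2 − (1/3)·R1: [0, 0, 0]
R3 ← R3 − R1: [0, 0, 0]
R4 ← R4 + (2/3)·R1: [0, 0, 0]
R5 ← R5 + (2/3)·R1: [0, 0, 0]
1 nonzero row, so rank(A) = 1.
A has 3 columns; by rank–nullity, nullity = 3 − 1 = 2.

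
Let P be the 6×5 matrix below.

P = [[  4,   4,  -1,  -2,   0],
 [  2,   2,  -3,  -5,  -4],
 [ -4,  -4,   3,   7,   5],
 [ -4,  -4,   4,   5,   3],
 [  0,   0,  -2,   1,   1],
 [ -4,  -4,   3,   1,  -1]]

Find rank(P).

3

Row reduce to echelon form.
R2 ← R2 − (1/2)·R1: [0, 0, -5/2, -4, -4]
R3 ← R3 + R1: [0, 0, 2, 5, 5]
R4 ← R4 + R1: [0, 0, 3, 3, 3]
R6 ← R6 + R1: [0, 0, 2, -1, -1]
R3 ← R3 + (4/5)·R2: [0, 0, 0, 9/5, 9/5]
R4 ← R4 + (6/5)·R2: [0, 0, 0, -9/5, -9/5]
R5 ← R5 − (4/5)·R2: [0, 0, 0, 21/5, 21/5]
R6 ← R6 + (4/5)·R2: [0, 0, 0, -21/5, -21/5]
R4 ← R4 + R3: [0, 0, 0, 0, 0]
R5 ← R5 − (7/3)·R3: [0, 0, 0, 0, 0]
R6 ← R6 + (7/3)·R3: [0, 0, 0, 0, 0]
Echelon form has 3 nonzero rows, so rank(P) = 3.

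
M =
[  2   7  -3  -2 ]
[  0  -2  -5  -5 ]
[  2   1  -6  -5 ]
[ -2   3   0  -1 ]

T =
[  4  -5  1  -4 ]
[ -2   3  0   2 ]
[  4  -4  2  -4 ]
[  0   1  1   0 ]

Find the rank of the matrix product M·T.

2

First compute MT:
[[-18,  21,  -6,  18],
 [-16,   9, -15,  16],
 [-18,  12, -15,  18],
 [-14,  18,  -3,  14]]
Now row reduce the product.
R2 ← R2 − (8/9)·R1: [0, -29/3, -29/3, 0]
R3 ← R3 − R1: [0, -9, -9, 0]
R4 ← R4 − (7/9)·R1: [0, 5/3, 5/3, 0]
R3 ← R3 − (27/29)·R2: [0, 0, 0, 0]
R4 ← R4 + (5/29)·R2: [0, 0, 0, 0]
2 nonzero rows, so rank(MT) = 2.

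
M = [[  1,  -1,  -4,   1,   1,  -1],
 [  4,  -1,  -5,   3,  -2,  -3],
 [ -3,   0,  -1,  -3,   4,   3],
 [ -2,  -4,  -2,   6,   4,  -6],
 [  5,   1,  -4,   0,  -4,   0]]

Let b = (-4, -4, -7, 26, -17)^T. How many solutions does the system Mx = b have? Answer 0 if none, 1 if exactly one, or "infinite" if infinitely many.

Row reduce the augmented matrix [M | b].
R2 ← R2 − (4)·R1: [0, 3, 11, -1, -6, 1, 12]
R3 ← R3 + (3)·R1: [0, -3, -13, 0, 7, 0, -19]
R4 ← R4 + (2)·R1: [0, -6, -10, 8, 6, -8, 18]
R5 ← R5 − (5)·R1: [0, 6, 16, -5, -9, 5, 3]
R3 ← R3 + R2: [0, 0, -2, -1, 1, 1, -7]
R4 ← R4 + (2)·R2: [0, 0, 12, 6, -6, -6, 42]
R5 ← R5 − (2)·R2: [0, 0, -6, -3, 3, 3, -21]
R4 ← R4 + (6)·R3: [0, 0, 0, 0, 0, 0, 0]
R5 ← R5 − (3)·R3: [0, 0, 0, 0, 0, 0, 0]
The echelon form has 3 nonzero rows, and every pivot lies in the first 6 columns, so rank(M) = rank([M|b]) = 3.
The system is consistent.
rank = 3 < 6 unknowns, so there are infinitely many solutions.

infinite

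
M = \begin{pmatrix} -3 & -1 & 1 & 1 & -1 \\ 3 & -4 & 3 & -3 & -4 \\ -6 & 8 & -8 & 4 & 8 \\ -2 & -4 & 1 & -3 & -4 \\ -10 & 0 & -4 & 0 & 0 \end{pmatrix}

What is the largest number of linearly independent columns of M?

3

Row reduce to echelon form.
R2 ← R2 + R1: [0, -5, 4, -2, -5]
R3 ← R3 − (2)·R1: [0, 10, -10, 2, 10]
R4 ← R4 − (2/3)·R1: [0, -10/3, 1/3, -11/3, -10/3]
R5 ← R5 − (10/3)·R1: [0, 10/3, -22/3, -10/3, 10/3]
R3 ← R3 + (2)·R2: [0, 0, -2, -2, 0]
R4 ← R4 − (2/3)·R2: [0, 0, -7/3, -7/3, 0]
R5 ← R5 + (2/3)·R2: [0, 0, -14/3, -14/3, 0]
R4 ← R4 − (7/6)·R3: [0, 0, 0, 0, 0]
R5 ← R5 − (7/3)·R3: [0, 0, 0, 0, 0]
Echelon form has 3 nonzero rows, so rank(M) = 3.
The rank gives the maximum number of linearly independent columns: 3.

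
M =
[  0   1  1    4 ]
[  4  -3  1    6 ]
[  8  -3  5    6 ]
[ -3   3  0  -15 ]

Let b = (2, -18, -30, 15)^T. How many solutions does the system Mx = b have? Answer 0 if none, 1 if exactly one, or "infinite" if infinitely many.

infinite

Row reduce the augmented matrix [M | b].
Swap R1 ↔ R2
R3 ← R3 − (2)·R1: [0, 3, 3, -6, 6]
R4 ← R4 + (3/4)·R1: [0, 3/4, 3/4, -21/2, 3/2]
R3 ← R3 − (3)·R2: [0, 0, 0, -18, 0]
R4 ← R4 − (3/4)·R2: [0, 0, 0, -27/2, 0]
R4 ← R4 − (3/4)·R3: [0, 0, 0, 0, 0]
The echelon form has 3 nonzero rows, and every pivot lies in the first 4 columns, so rank(M) = rank([M|b]) = 3.
The system is consistent.
rank = 3 < 4 unknowns, so there are infinitely many solutions.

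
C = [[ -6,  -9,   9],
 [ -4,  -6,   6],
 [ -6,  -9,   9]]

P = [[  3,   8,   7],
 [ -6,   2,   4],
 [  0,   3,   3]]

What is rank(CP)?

1

First compute CP:
[[ 36, -39, -51],
 [ 24, -26, -34],
 [ 36, -39, -51]]
Now row reduce the product.
R2 ← R2 − (2/3)·R1: [0, 0, 0]
R3 ← R3 − R1: [0, 0, 0]
1 nonzero row, so rank(CP) = 1.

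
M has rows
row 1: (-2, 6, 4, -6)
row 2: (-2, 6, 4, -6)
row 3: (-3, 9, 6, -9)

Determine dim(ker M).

Row reduce to echelon form.
R2 ← R2 − R1: [0, 0, 0, 0]
R3 ← R3 − (3/2)·R1: [0, 0, 0, 0]
1 nonzero row, so rank(M) = 1.
M has 4 columns; by rank–nullity, nullity = 4 − 1 = 3.

3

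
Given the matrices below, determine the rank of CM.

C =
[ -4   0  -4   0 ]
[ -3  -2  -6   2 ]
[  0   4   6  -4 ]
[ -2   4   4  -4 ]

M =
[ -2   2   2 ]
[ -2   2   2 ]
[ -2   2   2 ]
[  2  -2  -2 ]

1

First compute CM:
[[ 16, -16, -16],
 [ 26, -26, -26],
 [-28,  28,  28],
 [-20,  20,  20]]
Now row reduce the product.
R2 ← R2 − (13/8)·R1: [0, 0, 0]
R3 ← R3 + (7/4)·R1: [0, 0, 0]
R4 ← R4 + (5/4)·R1: [0, 0, 0]
1 nonzero row, so rank(CM) = 1.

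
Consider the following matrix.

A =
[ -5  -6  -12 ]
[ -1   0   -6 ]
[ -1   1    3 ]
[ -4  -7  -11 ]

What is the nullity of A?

0

Row reduce to echelon form.
R2 ← R2 − (1/5)·R1: [0, 6/5, -18/5]
R3 ← R3 − (1/5)·R1: [0, 11/5, 27/5]
R4 ← R4 − (4/5)·R1: [0, -11/5, -7/5]
R3 ← R3 − (11/6)·R2: [0, 0, 12]
R4 ← R4 + (11/6)·R2: [0, 0, -8]
R4 ← R4 + (2/3)·R3: [0, 0, 0]
3 nonzero rows, so rank(A) = 3.
A has 3 columns; by rank–nullity, nullity = 3 − 3 = 0.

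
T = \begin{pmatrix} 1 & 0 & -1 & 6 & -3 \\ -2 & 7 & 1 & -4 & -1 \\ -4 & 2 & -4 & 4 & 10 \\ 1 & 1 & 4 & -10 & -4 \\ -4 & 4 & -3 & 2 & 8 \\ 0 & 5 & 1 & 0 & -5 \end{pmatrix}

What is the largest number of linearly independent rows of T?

Row reduce to echelon form.
R2 ← R2 + (2)·R1: [0, 7, -1, 8, -7]
R3 ← R3 + (4)·R1: [0, 2, -8, 28, -2]
R4 ← R4 − R1: [0, 1, 5, -16, -1]
R5 ← R5 + (4)·R1: [0, 4, -7, 26, -4]
R3 ← R3 − (2/7)·R2: [0, 0, -54/7, 180/7, 0]
R4 ← R4 − (1/7)·R2: [0, 0, 36/7, -120/7, 0]
R5 ← R5 − (4/7)·R2: [0, 0, -45/7, 150/7, 0]
R6 ← R6 − (5/7)·R2: [0, 0, 12/7, -40/7, 0]
R4 ← R4 + (2/3)·R3: [0, 0, 0, 0, 0]
R5 ← R5 − (5/6)·R3: [0, 0, 0, 0, 0]
R6 ← R6 + (2/9)·R3: [0, 0, 0, 0, 0]
Echelon form has 3 nonzero rows, so rank(T) = 3.
The rank gives the maximum number of linearly independent rows: 3.

3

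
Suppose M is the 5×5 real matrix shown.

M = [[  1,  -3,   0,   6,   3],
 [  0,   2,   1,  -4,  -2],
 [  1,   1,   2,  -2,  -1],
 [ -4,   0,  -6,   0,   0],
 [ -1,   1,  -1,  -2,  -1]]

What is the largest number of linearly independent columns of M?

2

Row reduce to echelon form.
R3 ← R3 − R1: [0, 4, 2, -8, -4]
R4 ← R4 + (4)·R1: [0, -12, -6, 24, 12]
R5 ← R5 + R1: [0, -2, -1, 4, 2]
R3 ← R3 − (2)·R2: [0, 0, 0, 0, 0]
R4 ← R4 + (6)·R2: [0, 0, 0, 0, 0]
R5 ← R5 + R2: [0, 0, 0, 0, 0]
Echelon form has 2 nonzero rows, so rank(M) = 2.
The rank gives the maximum number of linearly independent columns: 2.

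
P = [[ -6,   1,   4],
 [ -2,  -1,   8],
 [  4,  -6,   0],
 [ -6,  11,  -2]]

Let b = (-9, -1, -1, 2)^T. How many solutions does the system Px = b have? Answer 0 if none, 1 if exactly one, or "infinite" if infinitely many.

Row reduce the augmented matrix [P | b].
R2 ← R2 − (1/3)·R1: [0, -4/3, 20/3, 2]
R3 ← R3 + (2/3)·R1: [0, -16/3, 8/3, -7]
R4 ← R4 − R1: [0, 10, -6, 11]
R3 ← R3 − (4)·R2: [0, 0, -24, -15]
R4 ← R4 + (15/2)·R2: [0, 0, 44, 26]
R4 ← R4 + (11/6)·R3: [0, 0, 0, -3/2]
The echelon form has 4 nonzero rows; the last pivot sits in the augmented column, so rank(P) = 3 but rank([P|b]) = 4.
Since the ranks differ, the system is inconsistent.
It has no solutions.

0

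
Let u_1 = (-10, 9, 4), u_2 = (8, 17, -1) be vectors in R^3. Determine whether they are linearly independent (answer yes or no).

Form the matrix with these vectors as rows and row reduce.
R2 ← R2 + (4/5)·R1: [0, 121/5, 11/5]
2 nonzero rows, so the 2 vectors span a space of dimension 2.
Since 2 = 2, the vectors are linearly independent.

yes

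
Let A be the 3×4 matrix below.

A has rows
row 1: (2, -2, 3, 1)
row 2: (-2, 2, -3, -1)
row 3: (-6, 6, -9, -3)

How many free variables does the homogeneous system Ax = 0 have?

Row reduce to echelon form.
R2 ← R2 + R1: [0, 0, 0, 0]
R3 ← R3 + (3)·R1: [0, 0, 0, 0]
1 nonzero row, so rank(A) = 1.
A has 4 columns; by rank–nullity, nullity = 4 − 1 = 3.

3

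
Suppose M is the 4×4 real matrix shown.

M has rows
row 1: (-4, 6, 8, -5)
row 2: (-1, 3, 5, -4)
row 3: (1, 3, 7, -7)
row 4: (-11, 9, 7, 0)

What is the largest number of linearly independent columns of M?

Row reduce to echelon form.
R2 ← R2 − (1/4)·R1: [0, 3/2, 3, -11/4]
R3 ← R3 + (1/4)·R1: [0, 9/2, 9, -33/4]
R4 ← R4 − (11/4)·R1: [0, -15/2, -15, 55/4]
R3 ← R3 − (3)·R2: [0, 0, 0, 0]
R4 ← R4 + (5)·R2: [0, 0, 0, 0]
Echelon form has 2 nonzero rows, so rank(M) = 2.
The rank gives the maximum number of linearly independent columns: 2.

2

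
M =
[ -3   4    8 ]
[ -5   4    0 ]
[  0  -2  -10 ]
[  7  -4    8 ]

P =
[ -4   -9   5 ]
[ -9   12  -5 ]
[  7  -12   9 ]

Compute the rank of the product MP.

First compute MP:
[[ 32, -21,  37],
 [-16,  93, -45],
 [-52,  96, -80],
 [ 64, -207, 127]]
Now row reduce the product.
R2 ← R2 + (1/2)·R1: [0, 165/2, -53/2]
R3 ← R3 + (13/8)·R1: [0, 495/8, -159/8]
R4 ← R4 − (2)·R1: [0, -165, 53]
R3 ← R3 − (3/4)·R2: [0, 0, 0]
R4 ← R4 + (2)·R2: [0, 0, 0]
2 nonzero rows, so rank(MP) = 2.

2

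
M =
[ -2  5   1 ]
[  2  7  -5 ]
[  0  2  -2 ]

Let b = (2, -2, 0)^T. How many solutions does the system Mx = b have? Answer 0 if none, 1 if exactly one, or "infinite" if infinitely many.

Row reduce the augmented matrix [M | b].
R2 ← R2 + R1: [0, 12, -4, 0]
R3 ← R3 − (1/6)·R2: [0, 0, -4/3, 0]
The echelon form has 3 nonzero rows, and every pivot lies in the first 3 columns, so rank(M) = rank([M|b]) = 3.
The system is consistent.
rank = 3 = number of unknowns, so the solution is unique.

1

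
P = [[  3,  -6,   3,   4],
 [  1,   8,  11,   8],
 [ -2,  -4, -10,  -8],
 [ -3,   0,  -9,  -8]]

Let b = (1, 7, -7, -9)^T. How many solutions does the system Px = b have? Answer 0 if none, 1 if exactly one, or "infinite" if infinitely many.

0

Row reduce the augmented matrix [P | b].
R2 ← R2 − (1/3)·R1: [0, 10, 10, 20/3, 20/3]
R3 ← R3 + (2/3)·R1: [0, -8, -8, -16/3, -19/3]
R4 ← R4 + R1: [0, -6, -6, -4, -8]
R3 ← R3 + (4/5)·R2: [0, 0, 0, 0, -1]
R4 ← R4 + (3/5)·R2: [0, 0, 0, 0, -4]
R4 ← R4 − (4)·R3: [0, 0, 0, 0, 0]
The echelon form has 3 nonzero rows; the last pivot sits in the augmented column, so rank(P) = 2 but rank([P|b]) = 3.
Since the ranks differ, the system is inconsistent.
It has no solutions.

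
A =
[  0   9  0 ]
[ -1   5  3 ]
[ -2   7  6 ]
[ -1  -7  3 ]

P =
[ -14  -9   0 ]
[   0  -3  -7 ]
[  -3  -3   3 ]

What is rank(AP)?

2

First compute AP:
[[  0, -27, -63],
 [  5, -15, -26],
 [ 10, -21, -31],
 [  5,  21,  58]]
Now row reduce the product.
Swap R1 ↔ R2
R3 ← R3 − (2)·R1: [0, 9, 21]
R4 ← R4 − R1: [0, 36, 84]
R3 ← R3 + (1/3)·R2: [0, 0, 0]
R4 ← R4 + (4/3)·R2: [0, 0, 0]
2 nonzero rows, so rank(AP) = 2.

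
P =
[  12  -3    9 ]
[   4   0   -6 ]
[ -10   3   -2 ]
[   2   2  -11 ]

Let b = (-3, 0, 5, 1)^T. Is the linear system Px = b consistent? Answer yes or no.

no

Row reduce the augmented matrix [P | b].
R2 ← R2 − (1/3)·R1: [0, 1, -9, 1]
R3 ← R3 + (5/6)·R1: [0, 1/2, 11/2, 5/2]
R4 ← R4 − (1/6)·R1: [0, 5/2, -25/2, 3/2]
R3 ← R3 − (1/2)·R2: [0, 0, 10, 2]
R4 ← R4 − (5/2)·R2: [0, 0, 10, -1]
R4 ← R4 − R3: [0, 0, 0, -3]
The echelon form has 4 nonzero rows; the last pivot sits in the augmented column, so rank(P) = 3 but rank([P|b]) = 4.
Since the ranks differ, the system is inconsistent.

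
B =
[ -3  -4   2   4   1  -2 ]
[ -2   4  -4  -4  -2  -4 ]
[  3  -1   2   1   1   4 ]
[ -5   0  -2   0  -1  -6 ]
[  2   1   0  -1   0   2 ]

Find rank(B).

Row reduce to echelon form.
R2 ← R2 − (2/3)·R1: [0, 20/3, -16/3, -20/3, -8/3, -8/3]
R3 ← R3 + R1: [0, -5, 4, 5, 2, 2]
R4 ← R4 − (5/3)·R1: [0, 20/3, -16/3, -20/3, -8/3, -8/3]
R5 ← R5 + (2/3)·R1: [0, -5/3, 4/3, 5/3, 2/3, 2/3]
R3 ← R3 + (3/4)·R2: [0, 0, 0, 0, 0, 0]
R4 ← R4 − R2: [0, 0, 0, 0, 0, 0]
R5 ← R5 + (1/4)·R2: [0, 0, 0, 0, 0, 0]
Echelon form has 2 nonzero rows, so rank(B) = 2.

2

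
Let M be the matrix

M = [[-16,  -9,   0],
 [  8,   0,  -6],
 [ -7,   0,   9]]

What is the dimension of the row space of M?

3

Row reduce to echelon form.
R2 ← R2 + (1/2)·R1: [0, -9/2, -6]
R3 ← R3 − (7/16)·R1: [0, 63/16, 9]
R3 ← R3 + (7/8)·R2: [0, 0, 15/4]
Echelon form has 3 nonzero rows, so rank(M) = 3.
The row space has dimension equal to the rank: 3.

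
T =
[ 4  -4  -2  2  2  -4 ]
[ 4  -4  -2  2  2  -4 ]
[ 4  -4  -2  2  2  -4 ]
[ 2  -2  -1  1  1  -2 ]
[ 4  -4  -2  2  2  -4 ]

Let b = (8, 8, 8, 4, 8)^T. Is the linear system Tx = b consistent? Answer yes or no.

yes

Row reduce the augmented matrix [T | b].
R2 ← R2 − R1: [0, 0, 0, 0, 0, 0, 0]
R3 ← R3 − R1: [0, 0, 0, 0, 0, 0, 0]
R4 ← R4 − (1/2)·R1: [0, 0, 0, 0, 0, 0, 0]
R5 ← R5 − R1: [0, 0, 0, 0, 0, 0, 0]
The echelon form has 1 nonzero rows, and every pivot lies in the first 6 columns, so rank(T) = rank([T|b]) = 1.
The system is consistent.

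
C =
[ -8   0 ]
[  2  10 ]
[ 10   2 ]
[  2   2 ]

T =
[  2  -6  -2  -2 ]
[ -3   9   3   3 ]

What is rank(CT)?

First compute CT:
[[-16,  48,  16,  16],
 [-26,  78,  26,  26],
 [ 14, -42, -14, -14],
 [ -2,   6,   2,   2]]
Now row reduce the product.
R2 ← R2 − (13/8)·R1: [0, 0, 0, 0]
R3 ← R3 + (7/8)·R1: [0, 0, 0, 0]
R4 ← R4 − (1/8)·R1: [0, 0, 0, 0]
1 nonzero row, so rank(CT) = 1.

1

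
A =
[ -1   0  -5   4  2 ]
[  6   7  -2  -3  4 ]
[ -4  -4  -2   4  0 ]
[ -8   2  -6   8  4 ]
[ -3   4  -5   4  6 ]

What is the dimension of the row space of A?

4

Row reduce to echelon form.
R2 ← R2 + (6)·R1: [0, 7, -32, 21, 16]
R3 ← R3 − (4)·R1: [0, -4, 18, -12, -8]
R4 ← R4 − (8)·R1: [0, 2, 34, -24, -12]
R5 ← R5 − (3)·R1: [0, 4, 10, -8, 0]
R3 ← R3 + (4/7)·R2: [0, 0, -2/7, 0, 8/7]
R4 ← R4 − (2/7)·R2: [0, 0, 302/7, -30, -116/7]
R5 ← R5 − (4/7)·R2: [0, 0, 198/7, -20, -64/7]
R4 ← R4 + (151)·R3: [0, 0, 0, -30, 156]
R5 ← R5 + (99)·R3: [0, 0, 0, -20, 104]
R5 ← R5 − (2/3)·R4: [0, 0, 0, 0, 0]
Echelon form has 4 nonzero rows, so rank(A) = 4.
The row space has dimension equal to the rank: 4.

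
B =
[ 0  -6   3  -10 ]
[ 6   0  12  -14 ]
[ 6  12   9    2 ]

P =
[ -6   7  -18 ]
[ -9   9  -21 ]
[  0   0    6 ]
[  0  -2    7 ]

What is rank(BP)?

3

First compute BP:
[[ 54, -34,  74],
 [-36,  70, -134],
 [-144, 146, -292]]
Now row reduce the product.
R2 ← R2 + (2/3)·R1: [0, 142/3, -254/3]
R3 ← R3 + (8/3)·R1: [0, 166/3, -284/3]
R3 ← R3 − (83/71)·R2: [0, 0, 306/71]
3 nonzero rows, so rank(BP) = 3.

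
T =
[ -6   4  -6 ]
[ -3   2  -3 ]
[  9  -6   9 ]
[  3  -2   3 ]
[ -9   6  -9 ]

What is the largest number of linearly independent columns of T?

1

Row reduce to echelon form.
R2 ← R2 − (1/2)·R1: [0, 0, 0]
R3 ← R3 + (3/2)·R1: [0, 0, 0]
R4 ← R4 + (1/2)·R1: [0, 0, 0]
R5 ← R5 − (3/2)·R1: [0, 0, 0]
Echelon form has 1 nonzero row, so rank(T) = 1.
The rank gives the maximum number of linearly independent columns: 1.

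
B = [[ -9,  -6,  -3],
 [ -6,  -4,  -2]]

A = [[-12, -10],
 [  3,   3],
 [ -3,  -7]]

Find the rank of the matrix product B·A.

1

First compute BA:
[[ 99,  93],
 [ 66,  62]]
Now row reduce the product.
R2 ← R2 − (2/3)·R1: [0, 0]
1 nonzero row, so rank(BA) = 1.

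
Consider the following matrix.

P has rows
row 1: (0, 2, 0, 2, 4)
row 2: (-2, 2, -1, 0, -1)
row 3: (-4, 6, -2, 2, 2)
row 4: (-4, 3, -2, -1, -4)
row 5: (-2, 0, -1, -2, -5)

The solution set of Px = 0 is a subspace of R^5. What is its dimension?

3

Row reduce to echelon form.
Swap R1 ↔ R2
R3 ← R3 − (2)·R1: [0, 2, 0, 2, 4]
R4 ← R4 − (2)·R1: [0, -1, 0, -1, -2]
R5 ← R5 − R1: [0, -2, 0, -2, -4]
R3 ← R3 − R2: [0, 0, 0, 0, 0]
R4 ← R4 + (1/2)·R2: [0, 0, 0, 0, 0]
R5 ← R5 + R2: [0, 0, 0, 0, 0]
2 nonzero rows, so rank(P) = 2.
P has 5 columns; by rank–nullity, nullity = 5 − 2 = 3.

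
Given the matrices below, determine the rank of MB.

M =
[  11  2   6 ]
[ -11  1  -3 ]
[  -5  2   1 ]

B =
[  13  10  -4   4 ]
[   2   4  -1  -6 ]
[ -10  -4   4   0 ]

First compute MB:
[[ 87,  94, -22,  32],
 [-111, -94,  31, -50],
 [-71, -46,  22, -32]]
Now row reduce the product.
R2 ← R2 + (37/29)·R1: [0, 752/29, 85/29, -266/29]
R3 ← R3 + (71/87)·R1: [0, 2672/87, 352/87, -512/87]
R3 ← R3 − (167/141)·R2: [0, 0, 27/47, 234/47]
3 nonzero rows, so rank(MB) = 3.

3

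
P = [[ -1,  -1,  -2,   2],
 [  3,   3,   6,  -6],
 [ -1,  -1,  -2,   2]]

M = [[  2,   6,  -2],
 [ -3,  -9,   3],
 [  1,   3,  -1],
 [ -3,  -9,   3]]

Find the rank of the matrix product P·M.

1

First compute PM:
[[ -7, -21,   7],
 [ 21,  63, -21],
 [ -7, -21,   7]]
Now row reduce the product.
R2 ← R2 + (3)·R1: [0, 0, 0]
R3 ← R3 − R1: [0, 0, 0]
1 nonzero row, so rank(PM) = 1.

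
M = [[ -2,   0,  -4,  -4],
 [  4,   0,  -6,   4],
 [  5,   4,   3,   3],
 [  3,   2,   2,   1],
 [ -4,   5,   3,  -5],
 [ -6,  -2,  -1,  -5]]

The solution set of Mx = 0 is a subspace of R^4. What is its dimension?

Row reduce to echelon form.
R2 ← R2 + (2)·R1: [0, 0, -14, -4]
R3 ← R3 + (5/2)·R1: [0, 4, -7, -7]
R4 ← R4 + (3/2)·R1: [0, 2, -4, -5]
R5 ← R5 − (2)·R1: [0, 5, 11, 3]
R6 ← R6 − (3)·R1: [0, -2, 11, 7]
Swap R2 ↔ R3
R4 ← R4 − (1/2)·R2: [0, 0, -1/2, -3/2]
R5 ← R5 − (5/4)·R2: [0, 0, 79/4, 47/4]
R6 ← R6 + (1/2)·R2: [0, 0, 15/2, 7/2]
R4 ← R4 − (1/28)·R3: [0, 0, 0, -19/14]
R5 ← R5 + (79/56)·R3: [0, 0, 0, 171/28]
R6 ← R6 + (15/28)·R3: [0, 0, 0, 19/14]
R5 ← R5 + (9/2)·R4: [0, 0, 0, 0]
R6 ← R6 + R4: [0, 0, 0, 0]
4 nonzero rows, so rank(M) = 4.
M has 4 columns; by rank–nullity, nullity = 4 − 4 = 0.

0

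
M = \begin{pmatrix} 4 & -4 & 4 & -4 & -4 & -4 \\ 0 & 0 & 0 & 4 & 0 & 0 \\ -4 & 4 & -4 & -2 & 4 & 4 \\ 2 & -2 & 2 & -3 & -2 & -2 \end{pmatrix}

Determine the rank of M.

2

Row reduce to echelon form.
R3 ← R3 + R1: [0, 0, 0, -6, 0, 0]
R4 ← R4 − (1/2)·R1: [0, 0, 0, -1, 0, 0]
R3 ← R3 + (3/2)·R2: [0, 0, 0, 0, 0, 0]
R4 ← R4 + (1/4)·R2: [0, 0, 0, 0, 0, 0]
Echelon form has 2 nonzero rows, so rank(M) = 2.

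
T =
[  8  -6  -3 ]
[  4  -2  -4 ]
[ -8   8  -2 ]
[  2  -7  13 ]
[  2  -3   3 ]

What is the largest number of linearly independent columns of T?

Row reduce to echelon form.
R2 ← R2 − (1/2)·R1: [0, 1, -5/2]
R3 ← R3 + R1: [0, 2, -5]
R4 ← R4 − (1/4)·R1: [0, -11/2, 55/4]
R5 ← R5 − (1/4)·R1: [0, -3/2, 15/4]
R3 ← R3 − (2)·R2: [0, 0, 0]
R4 ← R4 + (11/2)·R2: [0, 0, 0]
R5 ← R5 + (3/2)·R2: [0, 0, 0]
Echelon form has 2 nonzero rows, so rank(T) = 2.
The rank gives the maximum number of linearly independent columns: 2.

2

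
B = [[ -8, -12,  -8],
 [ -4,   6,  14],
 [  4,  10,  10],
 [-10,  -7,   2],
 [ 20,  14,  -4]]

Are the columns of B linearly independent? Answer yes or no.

no

Row reduce B to echelon form.
R2 ← R2 − (1/2)·R1: [0, 12, 18]
R3 ← R3 + (1/2)·R1: [0, 4, 6]
R4 ← R4 − (5/4)·R1: [0, 8, 12]
R5 ← R5 + (5/2)·R1: [0, -16, -24]
R3 ← R3 − (1/3)·R2: [0, 0, 0]
R4 ← R4 − (2/3)·R2: [0, 0, 0]
R5 ← R5 + (4/3)·R2: [0, 0, 0]
2 pivots among 3 columns.
Only 2 < 3 pivot columns, so the columns are linearly dependent.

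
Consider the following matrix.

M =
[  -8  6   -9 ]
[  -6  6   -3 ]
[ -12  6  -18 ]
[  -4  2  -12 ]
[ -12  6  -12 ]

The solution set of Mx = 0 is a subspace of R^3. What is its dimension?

Row reduce to echelon form.
R2 ← R2 − (3/4)·R1: [0, 3/2, 15/4]
R3 ← R3 − (3/2)·R1: [0, -3, -9/2]
R4 ← R4 − (1/2)·R1: [0, -1, -15/2]
R5 ← R5 − (3/2)·R1: [0, -3, 3/2]
R3 ← R3 + (2)·R2: [0, 0, 3]
R4 ← R4 + (2/3)·R2: [0, 0, -5]
R5 ← R5 + (2)·R2: [0, 0, 9]
R4 ← R4 + (5/3)·R3: [0, 0, 0]
R5 ← R5 − (3)·R3: [0, 0, 0]
3 nonzero rows, so rank(M) = 3.
M has 3 columns; by rank–nullity, nullity = 3 − 3 = 0.

0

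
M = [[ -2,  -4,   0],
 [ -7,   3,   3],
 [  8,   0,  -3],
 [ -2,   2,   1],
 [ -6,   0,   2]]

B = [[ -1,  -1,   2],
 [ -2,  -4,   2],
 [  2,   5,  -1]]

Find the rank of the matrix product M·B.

First compute MB:
[[ 10,  18, -12],
 [  7,  10, -11],
 [-14, -23,  19],
 [  0,  -1,  -1],
 [ 10,  16, -14]]
Now row reduce the product.
R2 ← R2 − (7/10)·R1: [0, -13/5, -13/5]
R3 ← R3 + (7/5)·R1: [0, 11/5, 11/5]
R5 ← R5 − R1: [0, -2, -2]
R3 ← R3 + (11/13)·R2: [0, 0, 0]
R4 ← R4 − (5/13)·R2: [0, 0, 0]
R5 ← R5 − (10/13)·R2: [0, 0, 0]
2 nonzero rows, so rank(MB) = 2.

2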